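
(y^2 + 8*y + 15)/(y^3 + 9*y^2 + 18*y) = (y + 5)/(y*(y + 6))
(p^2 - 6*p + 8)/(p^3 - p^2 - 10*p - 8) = (p - 2)/(p^2 + 3*p + 2)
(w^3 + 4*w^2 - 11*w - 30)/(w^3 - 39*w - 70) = (w - 3)/(w - 7)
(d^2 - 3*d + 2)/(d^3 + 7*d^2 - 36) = (d - 1)/(d^2 + 9*d + 18)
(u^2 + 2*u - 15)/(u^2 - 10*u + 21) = (u + 5)/(u - 7)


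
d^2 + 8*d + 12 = (d + 2)*(d + 6)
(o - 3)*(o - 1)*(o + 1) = o^3 - 3*o^2 - o + 3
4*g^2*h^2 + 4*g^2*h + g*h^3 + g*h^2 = h*(4*g + h)*(g*h + g)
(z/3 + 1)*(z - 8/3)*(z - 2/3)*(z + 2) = z^4/3 + 5*z^3/9 - 80*z^2/27 - 100*z/27 + 32/9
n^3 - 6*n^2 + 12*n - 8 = (n - 2)^3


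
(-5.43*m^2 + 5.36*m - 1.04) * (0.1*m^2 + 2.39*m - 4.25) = -0.543*m^4 - 12.4417*m^3 + 35.7839*m^2 - 25.2656*m + 4.42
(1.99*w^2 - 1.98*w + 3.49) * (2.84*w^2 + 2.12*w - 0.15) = 5.6516*w^4 - 1.4044*w^3 + 5.4155*w^2 + 7.6958*w - 0.5235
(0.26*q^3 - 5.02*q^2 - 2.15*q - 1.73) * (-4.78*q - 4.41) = -1.2428*q^4 + 22.849*q^3 + 32.4152*q^2 + 17.7509*q + 7.6293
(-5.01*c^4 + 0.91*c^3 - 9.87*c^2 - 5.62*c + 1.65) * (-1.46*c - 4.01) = 7.3146*c^5 + 18.7615*c^4 + 10.7611*c^3 + 47.7839*c^2 + 20.1272*c - 6.6165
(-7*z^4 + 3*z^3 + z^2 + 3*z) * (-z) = 7*z^5 - 3*z^4 - z^3 - 3*z^2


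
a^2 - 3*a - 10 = (a - 5)*(a + 2)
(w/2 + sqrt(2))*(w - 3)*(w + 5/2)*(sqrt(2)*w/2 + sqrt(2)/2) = sqrt(2)*w^4/4 + sqrt(2)*w^3/8 + w^3 - 2*sqrt(2)*w^2 + w^2/2 - 8*w - 15*sqrt(2)*w/8 - 15/2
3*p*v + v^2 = v*(3*p + v)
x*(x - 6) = x^2 - 6*x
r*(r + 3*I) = r^2 + 3*I*r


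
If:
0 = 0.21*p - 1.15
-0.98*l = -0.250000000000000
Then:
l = 0.26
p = 5.48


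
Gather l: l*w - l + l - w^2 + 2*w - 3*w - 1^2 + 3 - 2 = l*w - w^2 - w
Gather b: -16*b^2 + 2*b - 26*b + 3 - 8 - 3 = -16*b^2 - 24*b - 8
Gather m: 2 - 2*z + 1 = 3 - 2*z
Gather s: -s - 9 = -s - 9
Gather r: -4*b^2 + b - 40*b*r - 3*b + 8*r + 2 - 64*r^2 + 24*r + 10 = -4*b^2 - 2*b - 64*r^2 + r*(32 - 40*b) + 12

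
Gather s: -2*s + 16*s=14*s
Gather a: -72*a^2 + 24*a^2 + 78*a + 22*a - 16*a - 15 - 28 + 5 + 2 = -48*a^2 + 84*a - 36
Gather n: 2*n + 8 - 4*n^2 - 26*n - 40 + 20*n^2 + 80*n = 16*n^2 + 56*n - 32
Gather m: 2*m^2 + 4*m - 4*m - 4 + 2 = 2*m^2 - 2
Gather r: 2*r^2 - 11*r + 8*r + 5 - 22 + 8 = 2*r^2 - 3*r - 9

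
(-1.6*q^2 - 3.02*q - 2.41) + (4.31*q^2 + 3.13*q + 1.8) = 2.71*q^2 + 0.11*q - 0.61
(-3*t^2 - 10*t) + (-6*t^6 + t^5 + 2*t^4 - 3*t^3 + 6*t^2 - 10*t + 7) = -6*t^6 + t^5 + 2*t^4 - 3*t^3 + 3*t^2 - 20*t + 7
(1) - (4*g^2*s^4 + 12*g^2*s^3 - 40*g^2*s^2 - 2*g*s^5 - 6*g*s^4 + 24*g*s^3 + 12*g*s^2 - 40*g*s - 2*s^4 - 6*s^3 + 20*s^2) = -4*g^2*s^4 - 12*g^2*s^3 + 40*g^2*s^2 + 2*g*s^5 + 6*g*s^4 - 24*g*s^3 - 12*g*s^2 + 40*g*s + 2*s^4 + 6*s^3 - 20*s^2 + 1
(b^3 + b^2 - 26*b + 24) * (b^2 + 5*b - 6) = b^5 + 6*b^4 - 27*b^3 - 112*b^2 + 276*b - 144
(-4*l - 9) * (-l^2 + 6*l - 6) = 4*l^3 - 15*l^2 - 30*l + 54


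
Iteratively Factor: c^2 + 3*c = (c + 3)*(c)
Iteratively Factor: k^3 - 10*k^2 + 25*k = (k - 5)*(k^2 - 5*k) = k*(k - 5)*(k - 5)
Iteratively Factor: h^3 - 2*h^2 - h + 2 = (h - 1)*(h^2 - h - 2) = (h - 1)*(h + 1)*(h - 2)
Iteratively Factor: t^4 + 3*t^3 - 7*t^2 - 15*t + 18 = (t + 3)*(t^3 - 7*t + 6) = (t + 3)^2*(t^2 - 3*t + 2) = (t - 2)*(t + 3)^2*(t - 1)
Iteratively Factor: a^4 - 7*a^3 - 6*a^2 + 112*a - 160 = (a - 4)*(a^3 - 3*a^2 - 18*a + 40) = (a - 4)*(a - 2)*(a^2 - a - 20) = (a - 5)*(a - 4)*(a - 2)*(a + 4)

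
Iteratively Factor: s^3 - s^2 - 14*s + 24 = (s + 4)*(s^2 - 5*s + 6) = (s - 3)*(s + 4)*(s - 2)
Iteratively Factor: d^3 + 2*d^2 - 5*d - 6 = (d + 3)*(d^2 - d - 2) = (d + 1)*(d + 3)*(d - 2)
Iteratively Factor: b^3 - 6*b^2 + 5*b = (b)*(b^2 - 6*b + 5) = b*(b - 1)*(b - 5)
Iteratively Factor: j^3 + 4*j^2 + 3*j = (j)*(j^2 + 4*j + 3) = j*(j + 3)*(j + 1)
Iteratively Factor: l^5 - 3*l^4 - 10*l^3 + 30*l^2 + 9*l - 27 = (l - 3)*(l^4 - 10*l^2 + 9) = (l - 3)*(l + 3)*(l^3 - 3*l^2 - l + 3) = (l - 3)*(l + 1)*(l + 3)*(l^2 - 4*l + 3) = (l - 3)*(l - 1)*(l + 1)*(l + 3)*(l - 3)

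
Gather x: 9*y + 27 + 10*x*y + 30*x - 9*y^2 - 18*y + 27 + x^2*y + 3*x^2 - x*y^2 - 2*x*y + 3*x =x^2*(y + 3) + x*(-y^2 + 8*y + 33) - 9*y^2 - 9*y + 54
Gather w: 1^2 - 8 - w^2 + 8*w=-w^2 + 8*w - 7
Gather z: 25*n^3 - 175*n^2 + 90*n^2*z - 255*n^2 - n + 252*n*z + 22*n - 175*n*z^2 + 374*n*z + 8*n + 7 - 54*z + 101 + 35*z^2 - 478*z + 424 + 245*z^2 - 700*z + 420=25*n^3 - 430*n^2 + 29*n + z^2*(280 - 175*n) + z*(90*n^2 + 626*n - 1232) + 952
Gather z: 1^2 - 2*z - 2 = -2*z - 1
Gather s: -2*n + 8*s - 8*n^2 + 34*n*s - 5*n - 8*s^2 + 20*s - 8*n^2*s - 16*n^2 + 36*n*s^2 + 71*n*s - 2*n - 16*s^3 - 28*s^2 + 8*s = -24*n^2 - 9*n - 16*s^3 + s^2*(36*n - 36) + s*(-8*n^2 + 105*n + 36)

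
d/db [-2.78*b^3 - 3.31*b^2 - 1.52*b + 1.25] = -8.34*b^2 - 6.62*b - 1.52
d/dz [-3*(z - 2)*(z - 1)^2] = 3*(5 - 3*z)*(z - 1)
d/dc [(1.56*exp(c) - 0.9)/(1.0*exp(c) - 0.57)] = 0.0108*exp(c)/(1.0*exp(c) - 0.57)^2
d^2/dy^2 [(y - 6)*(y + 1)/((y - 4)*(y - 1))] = 60*(-y^2 + 5*y - 7)/(y^6 - 15*y^5 + 87*y^4 - 245*y^3 + 348*y^2 - 240*y + 64)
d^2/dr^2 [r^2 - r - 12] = 2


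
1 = 1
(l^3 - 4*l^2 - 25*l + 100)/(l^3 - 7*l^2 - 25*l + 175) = (l - 4)/(l - 7)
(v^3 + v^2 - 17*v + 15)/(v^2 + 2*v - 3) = (v^2 + 2*v - 15)/(v + 3)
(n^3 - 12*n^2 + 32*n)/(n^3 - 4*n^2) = (n - 8)/n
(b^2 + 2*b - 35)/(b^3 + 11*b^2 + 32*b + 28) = (b - 5)/(b^2 + 4*b + 4)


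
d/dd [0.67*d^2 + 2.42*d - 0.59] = 1.34*d + 2.42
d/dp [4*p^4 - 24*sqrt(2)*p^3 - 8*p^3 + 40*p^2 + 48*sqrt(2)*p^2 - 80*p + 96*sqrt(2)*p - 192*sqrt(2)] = 16*p^3 - 72*sqrt(2)*p^2 - 24*p^2 + 80*p + 96*sqrt(2)*p - 80 + 96*sqrt(2)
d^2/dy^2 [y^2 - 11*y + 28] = 2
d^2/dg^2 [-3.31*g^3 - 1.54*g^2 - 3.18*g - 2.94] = -19.86*g - 3.08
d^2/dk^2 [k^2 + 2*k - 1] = 2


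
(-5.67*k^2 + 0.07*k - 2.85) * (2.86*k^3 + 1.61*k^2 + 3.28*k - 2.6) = -16.2162*k^5 - 8.9285*k^4 - 26.6359*k^3 + 10.3831*k^2 - 9.53*k + 7.41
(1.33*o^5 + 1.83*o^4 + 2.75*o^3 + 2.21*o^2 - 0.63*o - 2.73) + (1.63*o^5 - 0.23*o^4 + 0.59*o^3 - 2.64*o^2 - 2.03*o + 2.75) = 2.96*o^5 + 1.6*o^4 + 3.34*o^3 - 0.43*o^2 - 2.66*o + 0.02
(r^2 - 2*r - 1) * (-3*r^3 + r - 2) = -3*r^5 + 6*r^4 + 4*r^3 - 4*r^2 + 3*r + 2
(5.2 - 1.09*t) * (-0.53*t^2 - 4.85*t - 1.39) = 0.5777*t^3 + 2.5305*t^2 - 23.7049*t - 7.228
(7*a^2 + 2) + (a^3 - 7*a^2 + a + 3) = a^3 + a + 5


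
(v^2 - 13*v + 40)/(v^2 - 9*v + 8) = (v - 5)/(v - 1)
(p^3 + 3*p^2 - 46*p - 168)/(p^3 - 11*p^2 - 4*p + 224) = (p + 6)/(p - 8)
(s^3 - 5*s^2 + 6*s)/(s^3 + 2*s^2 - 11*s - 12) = s*(s - 2)/(s^2 + 5*s + 4)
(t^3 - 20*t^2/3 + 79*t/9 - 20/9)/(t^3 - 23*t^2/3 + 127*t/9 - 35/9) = (3*t - 4)/(3*t - 7)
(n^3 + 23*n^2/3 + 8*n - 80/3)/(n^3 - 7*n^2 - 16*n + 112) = (3*n^2 + 11*n - 20)/(3*(n^2 - 11*n + 28))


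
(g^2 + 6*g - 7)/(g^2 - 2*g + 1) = (g + 7)/(g - 1)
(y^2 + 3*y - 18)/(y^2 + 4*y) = (y^2 + 3*y - 18)/(y*(y + 4))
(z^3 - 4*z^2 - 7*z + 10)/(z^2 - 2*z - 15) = (z^2 + z - 2)/(z + 3)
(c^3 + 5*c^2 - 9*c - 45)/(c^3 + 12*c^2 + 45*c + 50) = (c^2 - 9)/(c^2 + 7*c + 10)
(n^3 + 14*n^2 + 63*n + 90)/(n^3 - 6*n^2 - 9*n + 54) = (n^2 + 11*n + 30)/(n^2 - 9*n + 18)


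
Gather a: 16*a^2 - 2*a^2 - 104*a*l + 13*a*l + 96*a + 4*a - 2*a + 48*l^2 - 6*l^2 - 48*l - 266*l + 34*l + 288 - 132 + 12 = 14*a^2 + a*(98 - 91*l) + 42*l^2 - 280*l + 168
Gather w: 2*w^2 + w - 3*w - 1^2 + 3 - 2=2*w^2 - 2*w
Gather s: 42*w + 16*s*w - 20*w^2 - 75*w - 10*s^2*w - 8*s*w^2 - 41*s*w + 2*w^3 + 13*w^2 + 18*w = -10*s^2*w + s*(-8*w^2 - 25*w) + 2*w^3 - 7*w^2 - 15*w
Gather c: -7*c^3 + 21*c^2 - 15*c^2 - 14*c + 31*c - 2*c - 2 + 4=-7*c^3 + 6*c^2 + 15*c + 2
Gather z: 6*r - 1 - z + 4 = 6*r - z + 3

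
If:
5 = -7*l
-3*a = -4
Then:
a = 4/3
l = -5/7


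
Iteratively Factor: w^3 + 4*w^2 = (w)*(w^2 + 4*w) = w^2*(w + 4)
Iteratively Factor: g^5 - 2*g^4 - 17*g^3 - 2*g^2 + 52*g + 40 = (g - 2)*(g^4 - 17*g^2 - 36*g - 20) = (g - 5)*(g - 2)*(g^3 + 5*g^2 + 8*g + 4) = (g - 5)*(g - 2)*(g + 2)*(g^2 + 3*g + 2) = (g - 5)*(g - 2)*(g + 2)^2*(g + 1)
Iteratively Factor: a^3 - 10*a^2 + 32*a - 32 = (a - 4)*(a^2 - 6*a + 8) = (a - 4)^2*(a - 2)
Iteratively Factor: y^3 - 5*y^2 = (y)*(y^2 - 5*y) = y*(y - 5)*(y)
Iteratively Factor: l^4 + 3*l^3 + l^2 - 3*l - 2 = (l + 1)*(l^3 + 2*l^2 - l - 2) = (l - 1)*(l + 1)*(l^2 + 3*l + 2) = (l - 1)*(l + 1)*(l + 2)*(l + 1)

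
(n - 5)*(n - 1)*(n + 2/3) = n^3 - 16*n^2/3 + n + 10/3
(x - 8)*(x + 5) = x^2 - 3*x - 40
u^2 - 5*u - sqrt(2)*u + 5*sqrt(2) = (u - 5)*(u - sqrt(2))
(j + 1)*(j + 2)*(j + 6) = j^3 + 9*j^2 + 20*j + 12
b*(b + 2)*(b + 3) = b^3 + 5*b^2 + 6*b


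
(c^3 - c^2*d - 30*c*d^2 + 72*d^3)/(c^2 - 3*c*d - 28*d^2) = (-c^3 + c^2*d + 30*c*d^2 - 72*d^3)/(-c^2 + 3*c*d + 28*d^2)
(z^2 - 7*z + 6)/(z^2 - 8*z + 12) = (z - 1)/(z - 2)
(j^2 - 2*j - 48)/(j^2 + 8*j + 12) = (j - 8)/(j + 2)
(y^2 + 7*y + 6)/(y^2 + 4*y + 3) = (y + 6)/(y + 3)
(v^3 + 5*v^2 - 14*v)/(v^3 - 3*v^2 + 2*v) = (v + 7)/(v - 1)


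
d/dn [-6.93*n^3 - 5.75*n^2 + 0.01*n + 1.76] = -20.79*n^2 - 11.5*n + 0.01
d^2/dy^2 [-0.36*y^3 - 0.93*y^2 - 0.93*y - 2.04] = -2.16*y - 1.86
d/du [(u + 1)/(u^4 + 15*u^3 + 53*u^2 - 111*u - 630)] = (u^4 + 15*u^3 + 53*u^2 - 111*u - (u + 1)*(4*u^3 + 45*u^2 + 106*u - 111) - 630)/(u^4 + 15*u^3 + 53*u^2 - 111*u - 630)^2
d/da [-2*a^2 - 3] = -4*a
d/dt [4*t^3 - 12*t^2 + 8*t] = 12*t^2 - 24*t + 8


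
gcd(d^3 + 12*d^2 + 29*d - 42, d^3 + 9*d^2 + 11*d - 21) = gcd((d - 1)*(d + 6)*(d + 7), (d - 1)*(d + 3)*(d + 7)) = d^2 + 6*d - 7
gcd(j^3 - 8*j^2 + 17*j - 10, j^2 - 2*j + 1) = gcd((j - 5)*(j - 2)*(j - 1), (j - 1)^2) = j - 1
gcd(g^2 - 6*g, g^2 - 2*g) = g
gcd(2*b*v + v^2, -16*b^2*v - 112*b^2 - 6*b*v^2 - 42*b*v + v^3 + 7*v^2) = 2*b + v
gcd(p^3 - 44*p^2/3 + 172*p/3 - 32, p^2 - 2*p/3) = p - 2/3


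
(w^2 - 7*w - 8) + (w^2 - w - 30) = 2*w^2 - 8*w - 38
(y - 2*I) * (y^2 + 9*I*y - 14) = y^3 + 7*I*y^2 + 4*y + 28*I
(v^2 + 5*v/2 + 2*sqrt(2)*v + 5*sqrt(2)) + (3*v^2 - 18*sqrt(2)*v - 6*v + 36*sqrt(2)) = 4*v^2 - 16*sqrt(2)*v - 7*v/2 + 41*sqrt(2)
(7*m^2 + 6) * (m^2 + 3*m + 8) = 7*m^4 + 21*m^3 + 62*m^2 + 18*m + 48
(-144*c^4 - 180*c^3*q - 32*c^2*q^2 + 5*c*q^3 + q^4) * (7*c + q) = -1008*c^5 - 1404*c^4*q - 404*c^3*q^2 + 3*c^2*q^3 + 12*c*q^4 + q^5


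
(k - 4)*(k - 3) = k^2 - 7*k + 12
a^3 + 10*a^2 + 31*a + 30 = (a + 2)*(a + 3)*(a + 5)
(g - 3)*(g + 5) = g^2 + 2*g - 15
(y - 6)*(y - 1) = y^2 - 7*y + 6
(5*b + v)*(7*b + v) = 35*b^2 + 12*b*v + v^2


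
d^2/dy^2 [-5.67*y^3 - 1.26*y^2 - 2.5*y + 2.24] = -34.02*y - 2.52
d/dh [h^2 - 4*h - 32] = 2*h - 4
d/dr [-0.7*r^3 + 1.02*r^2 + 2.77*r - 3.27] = -2.1*r^2 + 2.04*r + 2.77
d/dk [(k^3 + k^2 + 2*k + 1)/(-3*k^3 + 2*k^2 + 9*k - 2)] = (5*k^4 + 30*k^3 + 8*k^2 - 8*k - 13)/(9*k^6 - 12*k^5 - 50*k^4 + 48*k^3 + 73*k^2 - 36*k + 4)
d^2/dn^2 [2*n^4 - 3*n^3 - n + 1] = 6*n*(4*n - 3)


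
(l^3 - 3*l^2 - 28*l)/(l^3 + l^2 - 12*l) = (l - 7)/(l - 3)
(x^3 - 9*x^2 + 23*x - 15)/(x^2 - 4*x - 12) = (-x^3 + 9*x^2 - 23*x + 15)/(-x^2 + 4*x + 12)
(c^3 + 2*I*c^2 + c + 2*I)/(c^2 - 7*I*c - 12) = (c^3 + 2*I*c^2 + c + 2*I)/(c^2 - 7*I*c - 12)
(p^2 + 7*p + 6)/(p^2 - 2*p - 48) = (p + 1)/(p - 8)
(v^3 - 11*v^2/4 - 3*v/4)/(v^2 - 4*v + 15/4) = v*(4*v^2 - 11*v - 3)/(4*v^2 - 16*v + 15)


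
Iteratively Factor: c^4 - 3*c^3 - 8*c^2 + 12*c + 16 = (c + 2)*(c^3 - 5*c^2 + 2*c + 8) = (c + 1)*(c + 2)*(c^2 - 6*c + 8) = (c - 4)*(c + 1)*(c + 2)*(c - 2)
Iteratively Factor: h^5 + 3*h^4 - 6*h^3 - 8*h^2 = (h - 2)*(h^4 + 5*h^3 + 4*h^2) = (h - 2)*(h + 4)*(h^3 + h^2) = h*(h - 2)*(h + 4)*(h^2 + h) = h^2*(h - 2)*(h + 4)*(h + 1)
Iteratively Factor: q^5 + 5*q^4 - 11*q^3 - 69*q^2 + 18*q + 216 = (q + 4)*(q^4 + q^3 - 15*q^2 - 9*q + 54) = (q - 2)*(q + 4)*(q^3 + 3*q^2 - 9*q - 27) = (q - 2)*(q + 3)*(q + 4)*(q^2 - 9) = (q - 2)*(q + 3)^2*(q + 4)*(q - 3)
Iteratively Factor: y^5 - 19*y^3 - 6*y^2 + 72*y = (y - 2)*(y^4 + 2*y^3 - 15*y^2 - 36*y) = (y - 2)*(y + 3)*(y^3 - y^2 - 12*y) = (y - 2)*(y + 3)^2*(y^2 - 4*y) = (y - 4)*(y - 2)*(y + 3)^2*(y)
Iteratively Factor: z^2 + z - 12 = (z - 3)*(z + 4)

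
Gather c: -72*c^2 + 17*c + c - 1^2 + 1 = -72*c^2 + 18*c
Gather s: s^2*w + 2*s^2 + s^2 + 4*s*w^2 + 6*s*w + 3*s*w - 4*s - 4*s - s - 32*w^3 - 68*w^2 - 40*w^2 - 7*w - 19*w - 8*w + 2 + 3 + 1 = s^2*(w + 3) + s*(4*w^2 + 9*w - 9) - 32*w^3 - 108*w^2 - 34*w + 6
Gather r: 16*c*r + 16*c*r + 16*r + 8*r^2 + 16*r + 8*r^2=16*r^2 + r*(32*c + 32)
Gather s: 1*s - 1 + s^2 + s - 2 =s^2 + 2*s - 3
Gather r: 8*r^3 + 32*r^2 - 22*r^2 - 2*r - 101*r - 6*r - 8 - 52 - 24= 8*r^3 + 10*r^2 - 109*r - 84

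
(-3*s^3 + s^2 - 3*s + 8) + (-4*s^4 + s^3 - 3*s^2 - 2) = -4*s^4 - 2*s^3 - 2*s^2 - 3*s + 6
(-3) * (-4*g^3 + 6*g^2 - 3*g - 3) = 12*g^3 - 18*g^2 + 9*g + 9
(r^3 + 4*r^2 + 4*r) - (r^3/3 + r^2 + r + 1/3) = 2*r^3/3 + 3*r^2 + 3*r - 1/3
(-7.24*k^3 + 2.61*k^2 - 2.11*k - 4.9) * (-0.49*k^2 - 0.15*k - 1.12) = 3.5476*k^5 - 0.1929*k^4 + 8.7512*k^3 - 0.2057*k^2 + 3.0982*k + 5.488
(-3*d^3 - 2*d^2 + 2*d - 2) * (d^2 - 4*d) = -3*d^5 + 10*d^4 + 10*d^3 - 10*d^2 + 8*d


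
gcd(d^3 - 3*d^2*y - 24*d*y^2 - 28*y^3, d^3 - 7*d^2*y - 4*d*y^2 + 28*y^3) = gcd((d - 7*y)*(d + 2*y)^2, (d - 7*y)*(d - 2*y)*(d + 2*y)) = -d^2 + 5*d*y + 14*y^2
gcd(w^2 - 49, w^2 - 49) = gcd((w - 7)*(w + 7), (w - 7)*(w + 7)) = w^2 - 49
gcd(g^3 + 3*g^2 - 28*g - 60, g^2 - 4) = g + 2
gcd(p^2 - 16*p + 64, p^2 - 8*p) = p - 8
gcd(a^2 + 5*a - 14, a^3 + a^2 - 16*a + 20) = a - 2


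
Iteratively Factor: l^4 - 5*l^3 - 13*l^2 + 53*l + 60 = (l - 5)*(l^3 - 13*l - 12) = (l - 5)*(l + 1)*(l^2 - l - 12) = (l - 5)*(l + 1)*(l + 3)*(l - 4)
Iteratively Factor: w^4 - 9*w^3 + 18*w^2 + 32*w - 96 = (w + 2)*(w^3 - 11*w^2 + 40*w - 48) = (w - 4)*(w + 2)*(w^2 - 7*w + 12) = (w - 4)*(w - 3)*(w + 2)*(w - 4)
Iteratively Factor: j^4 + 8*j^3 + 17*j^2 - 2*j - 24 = (j + 2)*(j^3 + 6*j^2 + 5*j - 12) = (j + 2)*(j + 3)*(j^2 + 3*j - 4) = (j + 2)*(j + 3)*(j + 4)*(j - 1)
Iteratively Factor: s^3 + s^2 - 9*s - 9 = (s - 3)*(s^2 + 4*s + 3) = (s - 3)*(s + 1)*(s + 3)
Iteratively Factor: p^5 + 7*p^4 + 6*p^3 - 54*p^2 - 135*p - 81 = (p - 3)*(p^4 + 10*p^3 + 36*p^2 + 54*p + 27) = (p - 3)*(p + 3)*(p^3 + 7*p^2 + 15*p + 9) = (p - 3)*(p + 1)*(p + 3)*(p^2 + 6*p + 9) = (p - 3)*(p + 1)*(p + 3)^2*(p + 3)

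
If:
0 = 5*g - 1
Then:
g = 1/5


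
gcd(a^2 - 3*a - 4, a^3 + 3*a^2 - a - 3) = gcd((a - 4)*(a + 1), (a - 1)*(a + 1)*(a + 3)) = a + 1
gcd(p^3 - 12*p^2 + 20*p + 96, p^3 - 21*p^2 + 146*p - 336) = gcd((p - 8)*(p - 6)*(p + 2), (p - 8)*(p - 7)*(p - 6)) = p^2 - 14*p + 48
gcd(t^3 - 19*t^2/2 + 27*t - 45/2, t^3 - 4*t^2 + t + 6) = t - 3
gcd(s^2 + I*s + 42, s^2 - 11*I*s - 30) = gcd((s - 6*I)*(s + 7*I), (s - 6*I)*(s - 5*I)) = s - 6*I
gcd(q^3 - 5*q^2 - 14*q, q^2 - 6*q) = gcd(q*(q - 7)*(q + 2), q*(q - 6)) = q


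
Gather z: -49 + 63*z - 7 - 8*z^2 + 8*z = -8*z^2 + 71*z - 56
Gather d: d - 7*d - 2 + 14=12 - 6*d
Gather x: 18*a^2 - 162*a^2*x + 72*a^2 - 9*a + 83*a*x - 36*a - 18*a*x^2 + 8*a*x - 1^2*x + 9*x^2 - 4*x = 90*a^2 - 45*a + x^2*(9 - 18*a) + x*(-162*a^2 + 91*a - 5)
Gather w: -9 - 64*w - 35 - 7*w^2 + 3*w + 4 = -7*w^2 - 61*w - 40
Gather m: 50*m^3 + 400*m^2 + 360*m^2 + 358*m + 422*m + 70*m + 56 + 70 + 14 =50*m^3 + 760*m^2 + 850*m + 140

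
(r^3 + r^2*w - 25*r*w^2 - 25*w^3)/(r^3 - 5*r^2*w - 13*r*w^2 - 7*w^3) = (r^2 - 25*w^2)/(r^2 - 6*r*w - 7*w^2)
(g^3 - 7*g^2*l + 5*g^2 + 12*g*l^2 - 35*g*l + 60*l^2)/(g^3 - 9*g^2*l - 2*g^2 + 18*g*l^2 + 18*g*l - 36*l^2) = (g^2 - 4*g*l + 5*g - 20*l)/(g^2 - 6*g*l - 2*g + 12*l)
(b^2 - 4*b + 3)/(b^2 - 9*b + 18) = (b - 1)/(b - 6)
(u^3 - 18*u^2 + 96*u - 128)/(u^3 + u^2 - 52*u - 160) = (u^2 - 10*u + 16)/(u^2 + 9*u + 20)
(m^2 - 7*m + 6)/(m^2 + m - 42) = (m - 1)/(m + 7)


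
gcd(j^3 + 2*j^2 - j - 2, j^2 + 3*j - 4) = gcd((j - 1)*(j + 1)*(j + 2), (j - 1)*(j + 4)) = j - 1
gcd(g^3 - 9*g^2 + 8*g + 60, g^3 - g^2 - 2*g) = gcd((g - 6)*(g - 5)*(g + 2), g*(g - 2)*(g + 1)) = 1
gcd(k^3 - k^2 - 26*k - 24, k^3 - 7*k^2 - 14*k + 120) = k^2 - 2*k - 24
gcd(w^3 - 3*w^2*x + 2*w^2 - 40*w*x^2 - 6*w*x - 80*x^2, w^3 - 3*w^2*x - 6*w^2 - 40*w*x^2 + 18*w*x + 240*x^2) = -w^2 + 3*w*x + 40*x^2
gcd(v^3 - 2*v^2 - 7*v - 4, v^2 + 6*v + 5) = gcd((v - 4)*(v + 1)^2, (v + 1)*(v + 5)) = v + 1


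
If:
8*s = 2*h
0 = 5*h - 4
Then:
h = 4/5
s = 1/5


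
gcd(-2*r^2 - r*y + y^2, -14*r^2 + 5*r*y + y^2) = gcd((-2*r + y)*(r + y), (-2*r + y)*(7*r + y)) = -2*r + y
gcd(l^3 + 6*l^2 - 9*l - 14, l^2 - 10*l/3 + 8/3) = l - 2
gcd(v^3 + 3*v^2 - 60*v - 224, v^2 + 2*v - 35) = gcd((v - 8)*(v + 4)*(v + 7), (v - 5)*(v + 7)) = v + 7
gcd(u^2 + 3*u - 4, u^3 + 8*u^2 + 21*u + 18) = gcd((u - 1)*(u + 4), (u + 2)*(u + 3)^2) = 1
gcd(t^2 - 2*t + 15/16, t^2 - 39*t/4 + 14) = 1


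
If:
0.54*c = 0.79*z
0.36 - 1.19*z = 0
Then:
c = 0.44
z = 0.30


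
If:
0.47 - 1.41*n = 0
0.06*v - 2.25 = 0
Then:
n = 0.33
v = 37.50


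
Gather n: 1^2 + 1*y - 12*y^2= -12*y^2 + y + 1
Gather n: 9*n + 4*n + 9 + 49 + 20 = 13*n + 78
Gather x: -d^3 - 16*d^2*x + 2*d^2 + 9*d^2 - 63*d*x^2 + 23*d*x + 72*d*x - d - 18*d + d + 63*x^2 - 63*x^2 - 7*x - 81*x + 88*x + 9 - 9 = -d^3 + 11*d^2 - 63*d*x^2 - 18*d + x*(-16*d^2 + 95*d)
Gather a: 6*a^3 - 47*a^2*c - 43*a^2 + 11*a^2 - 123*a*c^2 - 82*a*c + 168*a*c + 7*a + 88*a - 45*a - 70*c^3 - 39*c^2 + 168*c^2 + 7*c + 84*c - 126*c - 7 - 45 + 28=6*a^3 + a^2*(-47*c - 32) + a*(-123*c^2 + 86*c + 50) - 70*c^3 + 129*c^2 - 35*c - 24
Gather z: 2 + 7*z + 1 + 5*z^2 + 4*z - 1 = 5*z^2 + 11*z + 2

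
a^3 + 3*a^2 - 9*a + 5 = (a - 1)^2*(a + 5)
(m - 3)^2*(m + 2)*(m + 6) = m^4 + 2*m^3 - 27*m^2 + 108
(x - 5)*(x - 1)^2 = x^3 - 7*x^2 + 11*x - 5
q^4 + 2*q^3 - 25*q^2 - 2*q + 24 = (q - 4)*(q - 1)*(q + 1)*(q + 6)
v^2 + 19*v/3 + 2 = (v + 1/3)*(v + 6)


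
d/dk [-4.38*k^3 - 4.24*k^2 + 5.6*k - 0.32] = -13.14*k^2 - 8.48*k + 5.6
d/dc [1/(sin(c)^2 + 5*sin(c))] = -(2*sin(c) + 5)*cos(c)/((sin(c) + 5)^2*sin(c)^2)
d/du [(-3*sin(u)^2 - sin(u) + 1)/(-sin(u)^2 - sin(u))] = (2*cos(u) + 2/tan(u) + cos(u)/sin(u)^2)/(sin(u) + 1)^2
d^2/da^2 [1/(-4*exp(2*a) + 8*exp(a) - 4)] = (-exp(a) - 1/2)*exp(a)/(exp(4*a) - 4*exp(3*a) + 6*exp(2*a) - 4*exp(a) + 1)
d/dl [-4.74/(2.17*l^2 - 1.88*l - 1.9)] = (20.5716*l - 8.9112)/(-2.17*l^2 + 1.88*l + 1.9)^2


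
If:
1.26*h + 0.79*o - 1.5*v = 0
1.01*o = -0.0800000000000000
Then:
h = 1.19047619047619*v + 0.0496621090680497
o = -0.08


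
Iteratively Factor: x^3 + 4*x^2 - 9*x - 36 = (x - 3)*(x^2 + 7*x + 12) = (x - 3)*(x + 3)*(x + 4)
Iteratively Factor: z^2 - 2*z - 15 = (z - 5)*(z + 3)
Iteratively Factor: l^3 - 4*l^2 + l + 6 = (l + 1)*(l^2 - 5*l + 6) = (l - 3)*(l + 1)*(l - 2)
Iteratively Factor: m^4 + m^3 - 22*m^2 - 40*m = (m + 4)*(m^3 - 3*m^2 - 10*m) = m*(m + 4)*(m^2 - 3*m - 10) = m*(m - 5)*(m + 4)*(m + 2)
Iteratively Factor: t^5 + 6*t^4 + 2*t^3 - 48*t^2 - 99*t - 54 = (t + 3)*(t^4 + 3*t^3 - 7*t^2 - 27*t - 18) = (t + 3)^2*(t^3 - 7*t - 6) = (t + 2)*(t + 3)^2*(t^2 - 2*t - 3) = (t - 3)*(t + 2)*(t + 3)^2*(t + 1)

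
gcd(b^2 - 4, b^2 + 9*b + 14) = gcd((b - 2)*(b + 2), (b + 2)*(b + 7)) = b + 2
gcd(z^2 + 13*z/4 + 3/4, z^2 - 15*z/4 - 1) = z + 1/4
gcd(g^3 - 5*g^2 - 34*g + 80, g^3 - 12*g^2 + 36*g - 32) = g^2 - 10*g + 16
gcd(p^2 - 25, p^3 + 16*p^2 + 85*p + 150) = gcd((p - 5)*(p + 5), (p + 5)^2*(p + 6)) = p + 5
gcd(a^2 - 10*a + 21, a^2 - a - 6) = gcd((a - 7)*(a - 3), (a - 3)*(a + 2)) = a - 3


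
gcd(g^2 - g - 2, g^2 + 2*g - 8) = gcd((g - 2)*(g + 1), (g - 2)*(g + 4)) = g - 2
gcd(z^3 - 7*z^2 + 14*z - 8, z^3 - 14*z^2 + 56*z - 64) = z^2 - 6*z + 8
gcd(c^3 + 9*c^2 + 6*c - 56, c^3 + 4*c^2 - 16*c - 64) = c + 4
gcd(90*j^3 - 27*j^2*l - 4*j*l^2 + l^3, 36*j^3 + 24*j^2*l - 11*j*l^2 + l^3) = 6*j - l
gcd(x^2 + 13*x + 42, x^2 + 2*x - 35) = x + 7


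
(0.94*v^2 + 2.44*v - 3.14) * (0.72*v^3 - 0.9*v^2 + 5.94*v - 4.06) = 0.6768*v^5 + 0.9108*v^4 + 1.1268*v^3 + 13.5032*v^2 - 28.558*v + 12.7484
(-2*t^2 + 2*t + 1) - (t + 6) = -2*t^2 + t - 5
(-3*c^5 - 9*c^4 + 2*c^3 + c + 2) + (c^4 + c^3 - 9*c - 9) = -3*c^5 - 8*c^4 + 3*c^3 - 8*c - 7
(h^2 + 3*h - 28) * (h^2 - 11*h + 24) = h^4 - 8*h^3 - 37*h^2 + 380*h - 672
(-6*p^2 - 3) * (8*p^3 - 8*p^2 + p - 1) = -48*p^5 + 48*p^4 - 30*p^3 + 30*p^2 - 3*p + 3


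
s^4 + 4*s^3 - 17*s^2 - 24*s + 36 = (s - 3)*(s - 1)*(s + 2)*(s + 6)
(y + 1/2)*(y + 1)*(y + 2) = y^3 + 7*y^2/2 + 7*y/2 + 1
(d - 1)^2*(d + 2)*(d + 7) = d^4 + 7*d^3 - 3*d^2 - 19*d + 14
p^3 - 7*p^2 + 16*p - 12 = (p - 3)*(p - 2)^2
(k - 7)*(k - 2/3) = k^2 - 23*k/3 + 14/3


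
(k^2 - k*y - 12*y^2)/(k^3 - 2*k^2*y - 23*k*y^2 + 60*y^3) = (-k - 3*y)/(-k^2 - 2*k*y + 15*y^2)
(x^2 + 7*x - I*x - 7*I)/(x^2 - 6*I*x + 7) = (x^2 + x*(7 - I) - 7*I)/(x^2 - 6*I*x + 7)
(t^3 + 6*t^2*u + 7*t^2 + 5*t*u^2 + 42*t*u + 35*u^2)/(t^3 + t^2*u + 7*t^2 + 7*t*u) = (t + 5*u)/t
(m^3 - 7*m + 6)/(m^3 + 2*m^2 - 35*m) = (m^3 - 7*m + 6)/(m*(m^2 + 2*m - 35))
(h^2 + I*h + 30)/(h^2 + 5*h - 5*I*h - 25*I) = (h + 6*I)/(h + 5)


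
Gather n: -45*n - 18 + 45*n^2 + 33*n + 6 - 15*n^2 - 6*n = 30*n^2 - 18*n - 12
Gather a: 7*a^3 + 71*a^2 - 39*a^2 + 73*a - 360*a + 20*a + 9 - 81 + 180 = 7*a^3 + 32*a^2 - 267*a + 108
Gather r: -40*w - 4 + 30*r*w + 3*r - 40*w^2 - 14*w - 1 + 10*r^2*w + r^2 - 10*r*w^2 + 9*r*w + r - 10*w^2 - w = r^2*(10*w + 1) + r*(-10*w^2 + 39*w + 4) - 50*w^2 - 55*w - 5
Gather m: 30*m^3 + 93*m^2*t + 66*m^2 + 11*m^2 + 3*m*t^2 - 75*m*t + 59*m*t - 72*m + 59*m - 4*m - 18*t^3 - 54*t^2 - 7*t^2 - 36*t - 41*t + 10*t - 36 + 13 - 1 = 30*m^3 + m^2*(93*t + 77) + m*(3*t^2 - 16*t - 17) - 18*t^3 - 61*t^2 - 67*t - 24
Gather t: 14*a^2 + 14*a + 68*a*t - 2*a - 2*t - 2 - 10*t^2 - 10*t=14*a^2 + 12*a - 10*t^2 + t*(68*a - 12) - 2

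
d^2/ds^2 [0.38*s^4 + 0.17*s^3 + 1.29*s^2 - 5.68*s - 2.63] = 4.56*s^2 + 1.02*s + 2.58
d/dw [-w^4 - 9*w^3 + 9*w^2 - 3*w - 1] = -4*w^3 - 27*w^2 + 18*w - 3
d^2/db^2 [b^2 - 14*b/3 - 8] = 2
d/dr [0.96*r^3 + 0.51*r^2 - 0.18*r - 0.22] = 2.88*r^2 + 1.02*r - 0.18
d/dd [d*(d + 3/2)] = 2*d + 3/2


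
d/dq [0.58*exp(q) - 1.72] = 0.58*exp(q)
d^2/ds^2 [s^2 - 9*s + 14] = 2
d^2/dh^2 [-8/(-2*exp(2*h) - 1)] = (128*exp(2*h) - 64)*exp(2*h)/(2*exp(2*h) + 1)^3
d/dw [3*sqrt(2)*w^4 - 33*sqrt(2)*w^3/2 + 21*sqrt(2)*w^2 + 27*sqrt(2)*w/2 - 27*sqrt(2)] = 3*sqrt(2)*(8*w^3 - 33*w^2 + 28*w + 9)/2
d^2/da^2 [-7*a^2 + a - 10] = -14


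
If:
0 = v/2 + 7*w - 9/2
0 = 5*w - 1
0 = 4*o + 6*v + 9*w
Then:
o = -39/4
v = 31/5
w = 1/5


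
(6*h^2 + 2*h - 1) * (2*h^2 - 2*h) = 12*h^4 - 8*h^3 - 6*h^2 + 2*h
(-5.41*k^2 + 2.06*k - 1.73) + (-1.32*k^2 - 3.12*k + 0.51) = -6.73*k^2 - 1.06*k - 1.22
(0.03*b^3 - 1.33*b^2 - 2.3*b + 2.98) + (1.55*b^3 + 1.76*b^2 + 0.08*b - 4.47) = 1.58*b^3 + 0.43*b^2 - 2.22*b - 1.49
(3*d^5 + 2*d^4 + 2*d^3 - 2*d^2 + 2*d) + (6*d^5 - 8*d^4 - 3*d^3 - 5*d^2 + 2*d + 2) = 9*d^5 - 6*d^4 - d^3 - 7*d^2 + 4*d + 2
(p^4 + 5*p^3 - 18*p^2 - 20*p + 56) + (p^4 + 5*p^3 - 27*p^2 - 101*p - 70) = 2*p^4 + 10*p^3 - 45*p^2 - 121*p - 14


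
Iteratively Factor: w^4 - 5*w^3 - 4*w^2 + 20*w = (w - 5)*(w^3 - 4*w) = w*(w - 5)*(w^2 - 4) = w*(w - 5)*(w - 2)*(w + 2)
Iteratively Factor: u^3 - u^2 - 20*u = (u + 4)*(u^2 - 5*u) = u*(u + 4)*(u - 5)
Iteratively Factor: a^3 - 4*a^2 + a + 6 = (a - 3)*(a^2 - a - 2) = (a - 3)*(a + 1)*(a - 2)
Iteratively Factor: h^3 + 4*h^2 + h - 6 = (h - 1)*(h^2 + 5*h + 6) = (h - 1)*(h + 3)*(h + 2)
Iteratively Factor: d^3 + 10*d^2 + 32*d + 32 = (d + 2)*(d^2 + 8*d + 16) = (d + 2)*(d + 4)*(d + 4)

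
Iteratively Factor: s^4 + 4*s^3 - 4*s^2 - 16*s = (s + 4)*(s^3 - 4*s) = (s - 2)*(s + 4)*(s^2 + 2*s) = s*(s - 2)*(s + 4)*(s + 2)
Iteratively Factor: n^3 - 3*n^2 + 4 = (n - 2)*(n^2 - n - 2) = (n - 2)*(n + 1)*(n - 2)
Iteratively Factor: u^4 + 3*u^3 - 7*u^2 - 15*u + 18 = (u - 1)*(u^3 + 4*u^2 - 3*u - 18) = (u - 1)*(u + 3)*(u^2 + u - 6) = (u - 1)*(u + 3)^2*(u - 2)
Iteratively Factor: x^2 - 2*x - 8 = (x - 4)*(x + 2)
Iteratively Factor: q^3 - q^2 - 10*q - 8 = (q + 2)*(q^2 - 3*q - 4) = (q - 4)*(q + 2)*(q + 1)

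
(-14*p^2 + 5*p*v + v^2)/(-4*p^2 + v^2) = (7*p + v)/(2*p + v)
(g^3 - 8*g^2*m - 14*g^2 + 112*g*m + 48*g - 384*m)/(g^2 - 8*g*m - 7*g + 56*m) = (g^2 - 14*g + 48)/(g - 7)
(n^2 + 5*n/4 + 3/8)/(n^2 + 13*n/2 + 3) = (n + 3/4)/(n + 6)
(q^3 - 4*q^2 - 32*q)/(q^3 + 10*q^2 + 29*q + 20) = q*(q - 8)/(q^2 + 6*q + 5)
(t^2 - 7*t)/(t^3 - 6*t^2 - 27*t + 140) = t/(t^2 + t - 20)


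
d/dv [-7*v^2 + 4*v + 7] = 4 - 14*v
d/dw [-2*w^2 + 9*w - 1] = 9 - 4*w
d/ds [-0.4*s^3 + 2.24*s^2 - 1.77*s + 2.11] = -1.2*s^2 + 4.48*s - 1.77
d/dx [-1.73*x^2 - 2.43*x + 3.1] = -3.46*x - 2.43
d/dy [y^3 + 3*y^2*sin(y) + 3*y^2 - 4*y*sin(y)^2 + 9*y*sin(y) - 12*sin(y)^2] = 3*y^2*cos(y) + 3*y^2 + 6*y*sin(y) - 4*y*sin(2*y) + 9*y*cos(y) + 6*y - 4*sin(y)^2 + 9*sin(y) - 12*sin(2*y)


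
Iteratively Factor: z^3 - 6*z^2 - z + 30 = (z + 2)*(z^2 - 8*z + 15) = (z - 5)*(z + 2)*(z - 3)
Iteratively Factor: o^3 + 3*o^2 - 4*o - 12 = (o + 2)*(o^2 + o - 6) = (o - 2)*(o + 2)*(o + 3)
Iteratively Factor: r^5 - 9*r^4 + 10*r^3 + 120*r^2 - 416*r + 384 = (r - 2)*(r^4 - 7*r^3 - 4*r^2 + 112*r - 192) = (r - 3)*(r - 2)*(r^3 - 4*r^2 - 16*r + 64) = (r - 3)*(r - 2)*(r + 4)*(r^2 - 8*r + 16) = (r - 4)*(r - 3)*(r - 2)*(r + 4)*(r - 4)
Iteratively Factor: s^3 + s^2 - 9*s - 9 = (s - 3)*(s^2 + 4*s + 3) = (s - 3)*(s + 1)*(s + 3)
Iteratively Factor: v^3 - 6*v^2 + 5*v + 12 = (v + 1)*(v^2 - 7*v + 12) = (v - 4)*(v + 1)*(v - 3)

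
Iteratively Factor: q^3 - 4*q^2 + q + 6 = (q - 3)*(q^2 - q - 2) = (q - 3)*(q - 2)*(q + 1)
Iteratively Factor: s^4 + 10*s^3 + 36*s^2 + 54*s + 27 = (s + 3)*(s^3 + 7*s^2 + 15*s + 9) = (s + 3)^2*(s^2 + 4*s + 3) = (s + 3)^3*(s + 1)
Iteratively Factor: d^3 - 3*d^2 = (d - 3)*(d^2) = d*(d - 3)*(d)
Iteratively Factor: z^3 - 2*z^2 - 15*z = (z)*(z^2 - 2*z - 15) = z*(z - 5)*(z + 3)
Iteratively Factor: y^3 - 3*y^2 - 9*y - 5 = (y + 1)*(y^2 - 4*y - 5) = (y + 1)^2*(y - 5)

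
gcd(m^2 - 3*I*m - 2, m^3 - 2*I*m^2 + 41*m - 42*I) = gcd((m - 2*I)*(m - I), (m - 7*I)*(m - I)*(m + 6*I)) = m - I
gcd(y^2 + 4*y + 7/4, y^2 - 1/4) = y + 1/2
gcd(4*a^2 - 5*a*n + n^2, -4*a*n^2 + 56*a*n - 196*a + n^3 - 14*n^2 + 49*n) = 4*a - n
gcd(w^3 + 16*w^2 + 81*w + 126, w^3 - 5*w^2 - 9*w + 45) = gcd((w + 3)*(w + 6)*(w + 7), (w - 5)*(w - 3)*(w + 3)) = w + 3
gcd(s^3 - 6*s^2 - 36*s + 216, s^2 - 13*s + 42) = s - 6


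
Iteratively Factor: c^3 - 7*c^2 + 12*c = (c - 4)*(c^2 - 3*c) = c*(c - 4)*(c - 3)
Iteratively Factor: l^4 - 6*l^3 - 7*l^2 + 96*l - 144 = (l - 4)*(l^3 - 2*l^2 - 15*l + 36) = (l - 4)*(l - 3)*(l^2 + l - 12) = (l - 4)*(l - 3)*(l + 4)*(l - 3)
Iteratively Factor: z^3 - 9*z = (z)*(z^2 - 9) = z*(z - 3)*(z + 3)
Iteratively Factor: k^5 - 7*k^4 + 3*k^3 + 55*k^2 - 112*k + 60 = (k - 1)*(k^4 - 6*k^3 - 3*k^2 + 52*k - 60) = (k - 2)*(k - 1)*(k^3 - 4*k^2 - 11*k + 30) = (k - 2)*(k - 1)*(k + 3)*(k^2 - 7*k + 10) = (k - 5)*(k - 2)*(k - 1)*(k + 3)*(k - 2)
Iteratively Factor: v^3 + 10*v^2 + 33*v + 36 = (v + 3)*(v^2 + 7*v + 12) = (v + 3)^2*(v + 4)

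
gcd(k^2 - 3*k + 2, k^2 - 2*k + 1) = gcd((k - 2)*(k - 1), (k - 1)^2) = k - 1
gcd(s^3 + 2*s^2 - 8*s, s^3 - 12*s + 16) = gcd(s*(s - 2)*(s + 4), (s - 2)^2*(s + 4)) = s^2 + 2*s - 8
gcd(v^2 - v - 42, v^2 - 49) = v - 7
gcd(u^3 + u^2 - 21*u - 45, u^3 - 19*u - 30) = u^2 - 2*u - 15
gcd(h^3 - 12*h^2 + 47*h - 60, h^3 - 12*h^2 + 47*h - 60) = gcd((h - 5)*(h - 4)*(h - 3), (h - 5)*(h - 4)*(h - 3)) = h^3 - 12*h^2 + 47*h - 60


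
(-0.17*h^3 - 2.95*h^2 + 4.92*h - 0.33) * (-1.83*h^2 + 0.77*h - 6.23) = 0.3111*h^5 + 5.2676*h^4 - 10.216*h^3 + 22.7708*h^2 - 30.9057*h + 2.0559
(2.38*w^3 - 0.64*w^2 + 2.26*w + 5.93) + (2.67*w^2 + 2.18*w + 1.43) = 2.38*w^3 + 2.03*w^2 + 4.44*w + 7.36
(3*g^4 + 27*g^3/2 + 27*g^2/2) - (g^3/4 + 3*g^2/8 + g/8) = 3*g^4 + 53*g^3/4 + 105*g^2/8 - g/8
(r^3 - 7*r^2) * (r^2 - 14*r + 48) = r^5 - 21*r^4 + 146*r^3 - 336*r^2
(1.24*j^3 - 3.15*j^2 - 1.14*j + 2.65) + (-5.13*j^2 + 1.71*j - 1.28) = 1.24*j^3 - 8.28*j^2 + 0.57*j + 1.37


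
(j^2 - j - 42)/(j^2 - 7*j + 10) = (j^2 - j - 42)/(j^2 - 7*j + 10)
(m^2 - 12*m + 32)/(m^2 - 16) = (m - 8)/(m + 4)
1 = 1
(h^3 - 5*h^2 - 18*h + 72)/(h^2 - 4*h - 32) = (h^2 - 9*h + 18)/(h - 8)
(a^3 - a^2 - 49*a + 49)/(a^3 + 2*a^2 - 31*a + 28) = (a - 7)/(a - 4)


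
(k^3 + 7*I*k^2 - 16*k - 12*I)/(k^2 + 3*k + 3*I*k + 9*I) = (k^2 + 4*I*k - 4)/(k + 3)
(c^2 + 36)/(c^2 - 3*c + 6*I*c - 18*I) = (c - 6*I)/(c - 3)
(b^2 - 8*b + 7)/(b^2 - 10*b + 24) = (b^2 - 8*b + 7)/(b^2 - 10*b + 24)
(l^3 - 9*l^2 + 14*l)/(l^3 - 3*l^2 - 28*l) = (l - 2)/(l + 4)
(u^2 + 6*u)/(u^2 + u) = (u + 6)/(u + 1)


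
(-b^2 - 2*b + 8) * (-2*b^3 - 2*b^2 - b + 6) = 2*b^5 + 6*b^4 - 11*b^3 - 20*b^2 - 20*b + 48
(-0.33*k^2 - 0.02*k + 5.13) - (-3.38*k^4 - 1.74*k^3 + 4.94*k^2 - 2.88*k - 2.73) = 3.38*k^4 + 1.74*k^3 - 5.27*k^2 + 2.86*k + 7.86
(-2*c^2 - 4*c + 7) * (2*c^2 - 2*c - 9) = -4*c^4 - 4*c^3 + 40*c^2 + 22*c - 63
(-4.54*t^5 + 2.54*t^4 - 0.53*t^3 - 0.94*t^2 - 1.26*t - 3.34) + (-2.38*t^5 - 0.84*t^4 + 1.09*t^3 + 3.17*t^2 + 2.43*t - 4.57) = -6.92*t^5 + 1.7*t^4 + 0.56*t^3 + 2.23*t^2 + 1.17*t - 7.91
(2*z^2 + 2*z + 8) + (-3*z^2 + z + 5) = -z^2 + 3*z + 13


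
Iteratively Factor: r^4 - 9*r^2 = (r - 3)*(r^3 + 3*r^2) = r*(r - 3)*(r^2 + 3*r) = r*(r - 3)*(r + 3)*(r)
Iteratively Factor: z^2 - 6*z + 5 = (z - 1)*(z - 5)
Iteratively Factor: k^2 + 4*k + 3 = (k + 3)*(k + 1)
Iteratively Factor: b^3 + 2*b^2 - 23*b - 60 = (b - 5)*(b^2 + 7*b + 12) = (b - 5)*(b + 4)*(b + 3)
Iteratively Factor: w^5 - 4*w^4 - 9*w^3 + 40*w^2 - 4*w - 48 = (w - 2)*(w^4 - 2*w^3 - 13*w^2 + 14*w + 24) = (w - 2)*(w + 1)*(w^3 - 3*w^2 - 10*w + 24) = (w - 4)*(w - 2)*(w + 1)*(w^2 + w - 6) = (w - 4)*(w - 2)*(w + 1)*(w + 3)*(w - 2)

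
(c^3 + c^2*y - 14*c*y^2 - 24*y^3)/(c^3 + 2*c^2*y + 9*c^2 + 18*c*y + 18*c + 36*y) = (c^2 - c*y - 12*y^2)/(c^2 + 9*c + 18)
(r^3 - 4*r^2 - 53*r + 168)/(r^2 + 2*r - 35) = (r^2 - 11*r + 24)/(r - 5)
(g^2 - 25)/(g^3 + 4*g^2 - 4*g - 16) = (g^2 - 25)/(g^3 + 4*g^2 - 4*g - 16)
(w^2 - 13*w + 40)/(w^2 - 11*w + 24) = (w - 5)/(w - 3)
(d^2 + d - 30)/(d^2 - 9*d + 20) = (d + 6)/(d - 4)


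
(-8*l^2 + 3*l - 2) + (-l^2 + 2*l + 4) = -9*l^2 + 5*l + 2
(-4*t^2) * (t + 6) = -4*t^3 - 24*t^2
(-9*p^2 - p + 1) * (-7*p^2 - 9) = 63*p^4 + 7*p^3 + 74*p^2 + 9*p - 9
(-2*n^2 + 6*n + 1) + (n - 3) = -2*n^2 + 7*n - 2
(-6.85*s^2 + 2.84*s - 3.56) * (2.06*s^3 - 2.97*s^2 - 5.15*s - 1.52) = -14.111*s^5 + 26.1949*s^4 + 19.5091*s^3 + 6.3592*s^2 + 14.0172*s + 5.4112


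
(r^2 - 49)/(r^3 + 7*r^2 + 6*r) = (r^2 - 49)/(r*(r^2 + 7*r + 6))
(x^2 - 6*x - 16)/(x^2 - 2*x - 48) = (x + 2)/(x + 6)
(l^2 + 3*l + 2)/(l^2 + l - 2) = (l + 1)/(l - 1)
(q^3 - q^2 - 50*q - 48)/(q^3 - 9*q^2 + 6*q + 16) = (q + 6)/(q - 2)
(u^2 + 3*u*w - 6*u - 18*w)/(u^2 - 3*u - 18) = (u + 3*w)/(u + 3)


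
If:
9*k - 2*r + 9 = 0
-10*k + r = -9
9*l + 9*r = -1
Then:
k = 27/11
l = -1550/99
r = 171/11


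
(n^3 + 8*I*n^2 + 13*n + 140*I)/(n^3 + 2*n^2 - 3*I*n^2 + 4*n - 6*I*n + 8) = (n^2 + 12*I*n - 35)/(n^2 + n*(2 + I) + 2*I)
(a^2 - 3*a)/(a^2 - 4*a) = (a - 3)/(a - 4)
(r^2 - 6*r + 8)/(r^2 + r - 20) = (r - 2)/(r + 5)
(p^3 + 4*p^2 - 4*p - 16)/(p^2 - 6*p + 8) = (p^2 + 6*p + 8)/(p - 4)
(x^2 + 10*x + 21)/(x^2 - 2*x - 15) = (x + 7)/(x - 5)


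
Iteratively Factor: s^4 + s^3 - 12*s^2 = (s)*(s^3 + s^2 - 12*s) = s^2*(s^2 + s - 12) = s^2*(s + 4)*(s - 3)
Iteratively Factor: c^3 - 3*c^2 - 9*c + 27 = (c - 3)*(c^2 - 9) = (c - 3)*(c + 3)*(c - 3)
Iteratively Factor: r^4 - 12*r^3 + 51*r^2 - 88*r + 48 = (r - 4)*(r^3 - 8*r^2 + 19*r - 12) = (r - 4)^2*(r^2 - 4*r + 3) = (r - 4)^2*(r - 1)*(r - 3)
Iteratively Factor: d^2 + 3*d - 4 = (d + 4)*(d - 1)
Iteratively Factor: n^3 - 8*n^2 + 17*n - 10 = (n - 2)*(n^2 - 6*n + 5) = (n - 2)*(n - 1)*(n - 5)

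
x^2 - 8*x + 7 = (x - 7)*(x - 1)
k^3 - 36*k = k*(k - 6)*(k + 6)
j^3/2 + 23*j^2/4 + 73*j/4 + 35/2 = (j/2 + 1)*(j + 5/2)*(j + 7)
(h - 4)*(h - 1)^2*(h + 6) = h^4 - 27*h^2 + 50*h - 24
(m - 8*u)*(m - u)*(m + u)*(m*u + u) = m^4*u - 8*m^3*u^2 + m^3*u - m^2*u^3 - 8*m^2*u^2 + 8*m*u^4 - m*u^3 + 8*u^4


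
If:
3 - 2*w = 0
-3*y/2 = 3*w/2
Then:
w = 3/2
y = -3/2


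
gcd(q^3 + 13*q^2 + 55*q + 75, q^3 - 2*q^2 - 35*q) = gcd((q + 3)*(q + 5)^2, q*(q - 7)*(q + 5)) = q + 5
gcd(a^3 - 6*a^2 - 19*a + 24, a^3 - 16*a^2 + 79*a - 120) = a - 8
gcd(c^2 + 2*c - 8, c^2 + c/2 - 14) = c + 4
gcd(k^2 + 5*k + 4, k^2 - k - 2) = k + 1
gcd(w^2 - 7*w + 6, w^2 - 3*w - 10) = 1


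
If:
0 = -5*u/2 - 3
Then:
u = -6/5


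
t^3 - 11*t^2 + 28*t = t*(t - 7)*(t - 4)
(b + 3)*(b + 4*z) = b^2 + 4*b*z + 3*b + 12*z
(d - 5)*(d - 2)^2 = d^3 - 9*d^2 + 24*d - 20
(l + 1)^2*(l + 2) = l^3 + 4*l^2 + 5*l + 2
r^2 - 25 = (r - 5)*(r + 5)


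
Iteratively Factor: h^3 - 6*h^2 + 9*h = (h - 3)*(h^2 - 3*h) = (h - 3)^2*(h)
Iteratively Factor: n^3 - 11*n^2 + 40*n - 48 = (n - 4)*(n^2 - 7*n + 12) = (n - 4)^2*(n - 3)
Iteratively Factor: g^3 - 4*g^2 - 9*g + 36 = (g - 4)*(g^2 - 9) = (g - 4)*(g + 3)*(g - 3)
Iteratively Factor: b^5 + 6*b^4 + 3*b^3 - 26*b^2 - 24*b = (b + 4)*(b^4 + 2*b^3 - 5*b^2 - 6*b) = (b - 2)*(b + 4)*(b^3 + 4*b^2 + 3*b) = (b - 2)*(b + 1)*(b + 4)*(b^2 + 3*b) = b*(b - 2)*(b + 1)*(b + 4)*(b + 3)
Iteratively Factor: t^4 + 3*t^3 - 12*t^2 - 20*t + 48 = (t + 3)*(t^3 - 12*t + 16) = (t - 2)*(t + 3)*(t^2 + 2*t - 8) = (t - 2)^2*(t + 3)*(t + 4)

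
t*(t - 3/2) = t^2 - 3*t/2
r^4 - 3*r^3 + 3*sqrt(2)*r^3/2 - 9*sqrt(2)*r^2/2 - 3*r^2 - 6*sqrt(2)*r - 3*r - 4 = (r - 4)*(r + 1)*(r + sqrt(2)/2)*(r + sqrt(2))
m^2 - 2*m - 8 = (m - 4)*(m + 2)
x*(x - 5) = x^2 - 5*x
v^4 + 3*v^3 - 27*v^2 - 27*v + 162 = (v - 3)^2*(v + 3)*(v + 6)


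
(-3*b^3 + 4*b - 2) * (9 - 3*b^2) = 9*b^5 - 39*b^3 + 6*b^2 + 36*b - 18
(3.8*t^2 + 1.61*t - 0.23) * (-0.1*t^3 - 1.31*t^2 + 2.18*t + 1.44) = -0.38*t^5 - 5.139*t^4 + 6.1979*t^3 + 9.2831*t^2 + 1.817*t - 0.3312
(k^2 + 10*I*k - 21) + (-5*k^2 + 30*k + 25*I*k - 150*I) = -4*k^2 + 30*k + 35*I*k - 21 - 150*I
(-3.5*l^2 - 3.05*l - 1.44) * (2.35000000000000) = -8.225*l^2 - 7.1675*l - 3.384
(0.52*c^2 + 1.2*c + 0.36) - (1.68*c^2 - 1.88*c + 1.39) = -1.16*c^2 + 3.08*c - 1.03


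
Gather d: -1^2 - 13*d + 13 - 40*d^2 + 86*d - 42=-40*d^2 + 73*d - 30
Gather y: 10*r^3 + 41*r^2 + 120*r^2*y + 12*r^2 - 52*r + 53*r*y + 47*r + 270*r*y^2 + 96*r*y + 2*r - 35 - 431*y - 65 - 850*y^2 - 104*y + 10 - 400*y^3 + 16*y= 10*r^3 + 53*r^2 - 3*r - 400*y^3 + y^2*(270*r - 850) + y*(120*r^2 + 149*r - 519) - 90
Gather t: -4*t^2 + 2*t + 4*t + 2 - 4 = -4*t^2 + 6*t - 2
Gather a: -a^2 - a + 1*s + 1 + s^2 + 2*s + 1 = -a^2 - a + s^2 + 3*s + 2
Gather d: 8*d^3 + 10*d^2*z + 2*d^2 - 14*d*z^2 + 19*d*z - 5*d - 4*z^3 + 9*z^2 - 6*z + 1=8*d^3 + d^2*(10*z + 2) + d*(-14*z^2 + 19*z - 5) - 4*z^3 + 9*z^2 - 6*z + 1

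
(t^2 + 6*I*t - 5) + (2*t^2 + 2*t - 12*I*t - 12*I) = 3*t^2 + 2*t - 6*I*t - 5 - 12*I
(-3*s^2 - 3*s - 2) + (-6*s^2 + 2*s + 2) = -9*s^2 - s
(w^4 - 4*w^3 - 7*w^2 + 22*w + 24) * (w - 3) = w^5 - 7*w^4 + 5*w^3 + 43*w^2 - 42*w - 72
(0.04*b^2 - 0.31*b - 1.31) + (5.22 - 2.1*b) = 0.04*b^2 - 2.41*b + 3.91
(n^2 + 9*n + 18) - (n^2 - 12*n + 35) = 21*n - 17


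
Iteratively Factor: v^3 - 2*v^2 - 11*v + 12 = (v + 3)*(v^2 - 5*v + 4) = (v - 1)*(v + 3)*(v - 4)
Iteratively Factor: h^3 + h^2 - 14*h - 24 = (h + 3)*(h^2 - 2*h - 8) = (h - 4)*(h + 3)*(h + 2)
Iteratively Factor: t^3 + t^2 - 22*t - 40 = (t + 4)*(t^2 - 3*t - 10) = (t + 2)*(t + 4)*(t - 5)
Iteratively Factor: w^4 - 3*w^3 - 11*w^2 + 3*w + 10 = (w + 2)*(w^3 - 5*w^2 - w + 5) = (w + 1)*(w + 2)*(w^2 - 6*w + 5) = (w - 1)*(w + 1)*(w + 2)*(w - 5)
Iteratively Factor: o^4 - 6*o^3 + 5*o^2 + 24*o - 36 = (o + 2)*(o^3 - 8*o^2 + 21*o - 18) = (o - 3)*(o + 2)*(o^2 - 5*o + 6) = (o - 3)^2*(o + 2)*(o - 2)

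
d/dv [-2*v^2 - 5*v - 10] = -4*v - 5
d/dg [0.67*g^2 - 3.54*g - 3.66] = 1.34*g - 3.54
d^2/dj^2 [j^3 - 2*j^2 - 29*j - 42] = 6*j - 4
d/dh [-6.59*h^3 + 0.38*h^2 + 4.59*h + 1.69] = -19.77*h^2 + 0.76*h + 4.59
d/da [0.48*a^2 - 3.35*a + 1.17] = 0.96*a - 3.35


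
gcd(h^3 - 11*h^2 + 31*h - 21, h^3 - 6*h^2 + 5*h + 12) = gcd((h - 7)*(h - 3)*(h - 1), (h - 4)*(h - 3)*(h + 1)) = h - 3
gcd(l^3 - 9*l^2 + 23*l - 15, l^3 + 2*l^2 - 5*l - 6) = 1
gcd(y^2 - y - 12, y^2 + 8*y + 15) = y + 3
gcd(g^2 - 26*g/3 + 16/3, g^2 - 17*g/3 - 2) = 1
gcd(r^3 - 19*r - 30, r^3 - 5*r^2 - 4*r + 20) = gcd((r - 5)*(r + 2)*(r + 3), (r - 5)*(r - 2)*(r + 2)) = r^2 - 3*r - 10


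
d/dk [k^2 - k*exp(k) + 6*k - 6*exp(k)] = -k*exp(k) + 2*k - 7*exp(k) + 6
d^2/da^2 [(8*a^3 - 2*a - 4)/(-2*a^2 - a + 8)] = 8*(-32*a^3 + 60*a^2 - 354*a + 21)/(8*a^6 + 12*a^5 - 90*a^4 - 95*a^3 + 360*a^2 + 192*a - 512)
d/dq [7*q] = 7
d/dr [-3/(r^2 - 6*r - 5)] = 6*(r - 3)/(-r^2 + 6*r + 5)^2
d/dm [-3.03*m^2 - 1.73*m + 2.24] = -6.06*m - 1.73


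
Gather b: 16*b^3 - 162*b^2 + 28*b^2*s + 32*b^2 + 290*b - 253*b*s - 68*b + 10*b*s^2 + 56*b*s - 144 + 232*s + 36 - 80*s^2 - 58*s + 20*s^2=16*b^3 + b^2*(28*s - 130) + b*(10*s^2 - 197*s + 222) - 60*s^2 + 174*s - 108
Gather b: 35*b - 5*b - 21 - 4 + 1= 30*b - 24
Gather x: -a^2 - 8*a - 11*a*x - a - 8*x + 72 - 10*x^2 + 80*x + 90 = -a^2 - 9*a - 10*x^2 + x*(72 - 11*a) + 162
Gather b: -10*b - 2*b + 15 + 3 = 18 - 12*b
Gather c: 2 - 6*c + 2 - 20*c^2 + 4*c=-20*c^2 - 2*c + 4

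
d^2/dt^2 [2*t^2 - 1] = 4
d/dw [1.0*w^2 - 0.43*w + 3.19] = 2.0*w - 0.43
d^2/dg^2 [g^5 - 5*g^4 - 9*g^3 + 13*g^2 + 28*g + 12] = 20*g^3 - 60*g^2 - 54*g + 26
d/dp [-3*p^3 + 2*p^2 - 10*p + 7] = -9*p^2 + 4*p - 10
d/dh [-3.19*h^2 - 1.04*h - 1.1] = -6.38*h - 1.04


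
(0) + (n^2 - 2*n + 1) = n^2 - 2*n + 1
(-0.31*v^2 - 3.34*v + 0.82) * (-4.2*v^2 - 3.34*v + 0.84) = 1.302*v^4 + 15.0634*v^3 + 7.4512*v^2 - 5.5444*v + 0.6888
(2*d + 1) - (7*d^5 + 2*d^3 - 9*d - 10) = -7*d^5 - 2*d^3 + 11*d + 11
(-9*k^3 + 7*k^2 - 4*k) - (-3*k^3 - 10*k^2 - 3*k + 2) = -6*k^3 + 17*k^2 - k - 2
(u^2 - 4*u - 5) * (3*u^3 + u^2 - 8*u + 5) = 3*u^5 - 11*u^4 - 27*u^3 + 32*u^2 + 20*u - 25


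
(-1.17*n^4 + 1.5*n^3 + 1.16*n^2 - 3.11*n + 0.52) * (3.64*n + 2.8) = -4.2588*n^5 + 2.184*n^4 + 8.4224*n^3 - 8.0724*n^2 - 6.8152*n + 1.456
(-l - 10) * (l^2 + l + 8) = -l^3 - 11*l^2 - 18*l - 80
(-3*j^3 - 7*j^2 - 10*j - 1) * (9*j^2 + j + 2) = -27*j^5 - 66*j^4 - 103*j^3 - 33*j^2 - 21*j - 2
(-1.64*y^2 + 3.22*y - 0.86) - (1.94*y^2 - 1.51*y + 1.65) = -3.58*y^2 + 4.73*y - 2.51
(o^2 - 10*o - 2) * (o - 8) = o^3 - 18*o^2 + 78*o + 16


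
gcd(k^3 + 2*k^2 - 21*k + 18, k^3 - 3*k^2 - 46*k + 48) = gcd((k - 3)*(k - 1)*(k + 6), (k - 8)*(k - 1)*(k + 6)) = k^2 + 5*k - 6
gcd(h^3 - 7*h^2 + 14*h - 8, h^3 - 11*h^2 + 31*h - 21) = h - 1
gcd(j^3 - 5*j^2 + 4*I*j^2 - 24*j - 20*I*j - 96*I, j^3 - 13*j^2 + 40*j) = j - 8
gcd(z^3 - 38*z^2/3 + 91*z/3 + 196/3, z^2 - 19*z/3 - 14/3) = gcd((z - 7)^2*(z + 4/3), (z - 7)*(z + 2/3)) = z - 7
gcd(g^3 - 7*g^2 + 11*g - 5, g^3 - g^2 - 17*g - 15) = g - 5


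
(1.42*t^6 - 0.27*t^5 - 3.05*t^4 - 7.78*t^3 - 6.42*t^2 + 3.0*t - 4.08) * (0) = 0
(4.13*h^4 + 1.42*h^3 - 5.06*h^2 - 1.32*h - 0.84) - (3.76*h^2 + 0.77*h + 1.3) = 4.13*h^4 + 1.42*h^3 - 8.82*h^2 - 2.09*h - 2.14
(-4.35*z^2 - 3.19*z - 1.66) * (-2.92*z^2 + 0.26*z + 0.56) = 12.702*z^4 + 8.1838*z^3 + 1.5818*z^2 - 2.218*z - 0.9296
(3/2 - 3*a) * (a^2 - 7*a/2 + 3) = -3*a^3 + 12*a^2 - 57*a/4 + 9/2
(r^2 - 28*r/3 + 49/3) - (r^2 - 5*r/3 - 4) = 61/3 - 23*r/3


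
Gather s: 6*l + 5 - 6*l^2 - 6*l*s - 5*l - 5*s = -6*l^2 + l + s*(-6*l - 5) + 5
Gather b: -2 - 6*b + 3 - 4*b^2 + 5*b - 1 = -4*b^2 - b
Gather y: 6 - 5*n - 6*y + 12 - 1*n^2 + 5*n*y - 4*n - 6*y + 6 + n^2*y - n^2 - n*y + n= -2*n^2 - 8*n + y*(n^2 + 4*n - 12) + 24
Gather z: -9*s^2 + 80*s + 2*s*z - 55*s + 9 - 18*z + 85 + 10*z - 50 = -9*s^2 + 25*s + z*(2*s - 8) + 44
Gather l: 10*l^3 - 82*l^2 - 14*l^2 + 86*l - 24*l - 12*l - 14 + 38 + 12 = 10*l^3 - 96*l^2 + 50*l + 36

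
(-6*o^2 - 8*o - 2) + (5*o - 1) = -6*o^2 - 3*o - 3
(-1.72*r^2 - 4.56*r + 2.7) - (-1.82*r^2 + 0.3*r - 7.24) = 0.1*r^2 - 4.86*r + 9.94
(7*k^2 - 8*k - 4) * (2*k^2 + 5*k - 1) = 14*k^4 + 19*k^3 - 55*k^2 - 12*k + 4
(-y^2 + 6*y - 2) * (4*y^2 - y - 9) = -4*y^4 + 25*y^3 - 5*y^2 - 52*y + 18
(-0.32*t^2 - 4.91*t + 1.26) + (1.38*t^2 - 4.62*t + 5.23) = 1.06*t^2 - 9.53*t + 6.49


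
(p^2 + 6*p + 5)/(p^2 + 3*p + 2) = (p + 5)/(p + 2)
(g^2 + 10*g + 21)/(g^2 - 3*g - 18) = (g + 7)/(g - 6)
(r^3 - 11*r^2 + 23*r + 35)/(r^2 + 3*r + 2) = (r^2 - 12*r + 35)/(r + 2)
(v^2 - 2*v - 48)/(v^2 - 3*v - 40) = (v + 6)/(v + 5)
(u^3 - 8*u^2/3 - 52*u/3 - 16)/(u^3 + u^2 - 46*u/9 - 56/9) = 3*(u - 6)/(3*u - 7)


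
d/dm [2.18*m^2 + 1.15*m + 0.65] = 4.36*m + 1.15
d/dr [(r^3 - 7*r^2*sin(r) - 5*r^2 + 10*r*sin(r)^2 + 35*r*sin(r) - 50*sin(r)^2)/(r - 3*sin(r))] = ((r - 3*sin(r))*(-7*r^2*cos(r) + 3*r^2 - 14*r*sin(r) + 10*r*sin(2*r) + 35*r*cos(r) - 10*r + 10*sin(r)^2 + 35*sin(r) - 50*sin(2*r)) + (3*cos(r) - 1)*(r^3 - 7*r^2*sin(r) - 5*r^2 + 10*r*sin(r)^2 + 35*r*sin(r) - 50*sin(r)^2))/(r - 3*sin(r))^2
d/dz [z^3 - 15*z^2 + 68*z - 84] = 3*z^2 - 30*z + 68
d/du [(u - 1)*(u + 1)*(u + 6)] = 3*u^2 + 12*u - 1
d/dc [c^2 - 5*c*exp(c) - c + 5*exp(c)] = -5*c*exp(c) + 2*c - 1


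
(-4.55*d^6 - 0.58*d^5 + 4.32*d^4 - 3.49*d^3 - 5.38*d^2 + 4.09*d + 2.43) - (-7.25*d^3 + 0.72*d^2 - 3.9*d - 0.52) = -4.55*d^6 - 0.58*d^5 + 4.32*d^4 + 3.76*d^3 - 6.1*d^2 + 7.99*d + 2.95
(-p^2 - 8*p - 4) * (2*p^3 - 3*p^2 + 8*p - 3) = -2*p^5 - 13*p^4 + 8*p^3 - 49*p^2 - 8*p + 12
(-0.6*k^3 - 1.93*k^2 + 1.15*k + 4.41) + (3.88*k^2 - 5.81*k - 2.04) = -0.6*k^3 + 1.95*k^2 - 4.66*k + 2.37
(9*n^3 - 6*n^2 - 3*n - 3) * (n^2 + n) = 9*n^5 + 3*n^4 - 9*n^3 - 6*n^2 - 3*n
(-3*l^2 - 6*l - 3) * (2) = -6*l^2 - 12*l - 6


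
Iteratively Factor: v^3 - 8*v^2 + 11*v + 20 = (v - 5)*(v^2 - 3*v - 4) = (v - 5)*(v + 1)*(v - 4)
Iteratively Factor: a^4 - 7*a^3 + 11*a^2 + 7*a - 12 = (a - 1)*(a^3 - 6*a^2 + 5*a + 12) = (a - 1)*(a + 1)*(a^2 - 7*a + 12) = (a - 3)*(a - 1)*(a + 1)*(a - 4)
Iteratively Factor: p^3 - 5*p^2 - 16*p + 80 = (p + 4)*(p^2 - 9*p + 20) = (p - 5)*(p + 4)*(p - 4)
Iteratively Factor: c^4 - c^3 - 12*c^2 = (c)*(c^3 - c^2 - 12*c) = c^2*(c^2 - c - 12) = c^2*(c + 3)*(c - 4)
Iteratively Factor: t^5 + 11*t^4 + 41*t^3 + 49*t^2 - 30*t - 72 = (t + 3)*(t^4 + 8*t^3 + 17*t^2 - 2*t - 24) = (t - 1)*(t + 3)*(t^3 + 9*t^2 + 26*t + 24) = (t - 1)*(t + 2)*(t + 3)*(t^2 + 7*t + 12) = (t - 1)*(t + 2)*(t + 3)^2*(t + 4)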